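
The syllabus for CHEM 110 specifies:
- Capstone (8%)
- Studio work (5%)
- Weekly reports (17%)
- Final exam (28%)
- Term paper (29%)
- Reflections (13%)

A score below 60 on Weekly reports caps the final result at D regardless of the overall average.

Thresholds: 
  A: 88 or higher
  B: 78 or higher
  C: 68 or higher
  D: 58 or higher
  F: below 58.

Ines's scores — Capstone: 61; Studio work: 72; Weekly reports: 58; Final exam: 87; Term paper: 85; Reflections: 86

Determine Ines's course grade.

D

Weekly reports score 58 < 60: minimum not met.
Weighted total:
  Capstone 61 × 0.08 = 4.88
  Studio work 72 × 0.05 = 3.6
  Weekly reports 58 × 0.17 = 9.86
  Final exam 87 × 0.28 = 24.36
  Term paper 85 × 0.29 = 24.65
  Reflections 86 × 0.13 = 11.18
Sum = 78.53
78.53 would be B; cap at D applies → D.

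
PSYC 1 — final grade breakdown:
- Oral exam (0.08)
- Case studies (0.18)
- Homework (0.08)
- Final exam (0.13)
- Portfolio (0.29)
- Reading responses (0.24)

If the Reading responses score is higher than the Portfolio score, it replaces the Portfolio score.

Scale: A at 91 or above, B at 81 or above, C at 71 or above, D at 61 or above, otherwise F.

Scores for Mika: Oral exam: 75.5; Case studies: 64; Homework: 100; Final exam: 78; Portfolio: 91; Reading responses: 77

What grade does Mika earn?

C

Reading responses (77) ≤ Portfolio (91), so Portfolio stays at 91.
Weighted total:
  Oral exam 75.5 × 0.08 = 6.04
  Case studies 64 × 0.18 = 11.52
  Homework 100 × 0.08 = 8
  Final exam 78 × 0.13 = 10.14
  Portfolio 91 × 0.29 = 26.39
  Reading responses 77 × 0.24 = 18.48
Sum = 80.57
80.57 is ≥ 71 and < 81 → C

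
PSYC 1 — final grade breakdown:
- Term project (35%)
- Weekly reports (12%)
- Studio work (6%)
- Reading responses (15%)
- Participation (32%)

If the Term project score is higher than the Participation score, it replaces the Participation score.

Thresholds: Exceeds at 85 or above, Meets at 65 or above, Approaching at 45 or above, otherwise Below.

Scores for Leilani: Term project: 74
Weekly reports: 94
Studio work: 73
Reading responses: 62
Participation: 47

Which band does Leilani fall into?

Meets

Term project (74) > Participation (47), so Participation counts as 74.
Weighted total:
  Term project 74 × 0.35 = 25.9
  Weekly reports 94 × 0.12 = 11.28
  Studio work 73 × 0.06 = 4.38
  Reading responses 62 × 0.15 = 9.3
  Participation 74 × 0.32 = 23.68
Sum = 74.54
74.54 is ≥ 65 and < 85 → Meets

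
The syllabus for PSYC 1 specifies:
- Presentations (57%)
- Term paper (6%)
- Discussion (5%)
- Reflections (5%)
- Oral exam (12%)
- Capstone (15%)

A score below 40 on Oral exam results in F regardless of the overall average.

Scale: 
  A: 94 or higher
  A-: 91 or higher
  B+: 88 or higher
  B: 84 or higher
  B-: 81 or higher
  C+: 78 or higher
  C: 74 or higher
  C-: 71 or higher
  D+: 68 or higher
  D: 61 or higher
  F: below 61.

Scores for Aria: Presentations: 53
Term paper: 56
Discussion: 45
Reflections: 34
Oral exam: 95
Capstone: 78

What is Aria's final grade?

Oral exam score 95 ≥ 40: minimum met.
Weighted total:
  Presentations 53 × 0.57 = 30.21
  Term paper 56 × 0.06 = 3.36
  Discussion 45 × 0.05 = 2.25
  Reflections 34 × 0.05 = 1.7
  Oral exam 95 × 0.12 = 11.4
  Capstone 78 × 0.15 = 11.7
Sum = 60.62
60.62 < 61 → F

F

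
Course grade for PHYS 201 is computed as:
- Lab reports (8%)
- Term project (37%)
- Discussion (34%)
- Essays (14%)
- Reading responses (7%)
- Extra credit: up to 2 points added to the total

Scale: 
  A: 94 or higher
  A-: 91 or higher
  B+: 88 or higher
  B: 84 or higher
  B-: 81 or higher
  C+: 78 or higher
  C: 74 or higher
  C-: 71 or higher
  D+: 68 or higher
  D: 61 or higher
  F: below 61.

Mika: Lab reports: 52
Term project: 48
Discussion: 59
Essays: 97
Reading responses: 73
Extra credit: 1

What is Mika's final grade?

D

Weighted total:
  Lab reports 52 × 0.08 = 4.16
  Term project 48 × 0.37 = 17.76
  Discussion 59 × 0.34 = 20.06
  Essays 97 × 0.14 = 13.58
  Reading responses 73 × 0.07 = 5.11
Sum = 60.67
Extra credit: 60.67 + 1 = 61.67
61.67 is ≥ 61 and < 68 → D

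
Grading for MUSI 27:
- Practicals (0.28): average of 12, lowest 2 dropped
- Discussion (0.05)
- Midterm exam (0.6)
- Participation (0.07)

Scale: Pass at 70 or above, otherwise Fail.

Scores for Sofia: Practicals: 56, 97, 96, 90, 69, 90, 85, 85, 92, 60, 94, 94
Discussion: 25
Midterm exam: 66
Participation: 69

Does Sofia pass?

Practicals: drop 56, 60 → average of remaining 10 = 892/10 = 89.2
Weighted total:
  Practicals 89.2 × 0.28 = 24.976
  Discussion 25 × 0.05 = 1.25
  Midterm exam 66 × 0.6 = 39.6
  Participation 69 × 0.07 = 4.83
Sum = 70.656
70.656 ≥ 70 → Pass

Pass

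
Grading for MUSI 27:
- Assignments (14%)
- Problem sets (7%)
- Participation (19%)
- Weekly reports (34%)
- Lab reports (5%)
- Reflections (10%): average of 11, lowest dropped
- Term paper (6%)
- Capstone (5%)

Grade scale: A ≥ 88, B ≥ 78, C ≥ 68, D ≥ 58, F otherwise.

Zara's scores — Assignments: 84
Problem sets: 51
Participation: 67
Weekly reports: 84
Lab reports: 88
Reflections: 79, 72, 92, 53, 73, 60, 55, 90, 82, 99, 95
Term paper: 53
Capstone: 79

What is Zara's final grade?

C

Reflections: drop 53 → average of remaining 10 = 797/10 = 79.7
Weighted total:
  Assignments 84 × 0.14 = 11.76
  Problem sets 51 × 0.07 = 3.57
  Participation 67 × 0.19 = 12.73
  Weekly reports 84 × 0.34 = 28.56
  Lab reports 88 × 0.05 = 4.4
  Reflections 79.7 × 0.1 = 7.97
  Term paper 53 × 0.06 = 3.18
  Capstone 79 × 0.05 = 3.95
Sum = 76.12
76.12 is ≥ 68 and < 78 → C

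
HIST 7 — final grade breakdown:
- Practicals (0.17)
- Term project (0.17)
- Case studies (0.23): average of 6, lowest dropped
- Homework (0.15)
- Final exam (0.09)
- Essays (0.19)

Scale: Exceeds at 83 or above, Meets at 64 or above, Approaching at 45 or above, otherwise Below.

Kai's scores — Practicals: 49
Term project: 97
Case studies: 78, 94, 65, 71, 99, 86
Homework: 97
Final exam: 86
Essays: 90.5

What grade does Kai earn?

Case studies: drop 65 → average of remaining 5 = 428/5 = 85.6
Weighted total:
  Practicals 49 × 0.17 = 8.33
  Term project 97 × 0.17 = 16.49
  Case studies 85.6 × 0.23 = 19.688
  Homework 97 × 0.15 = 14.55
  Final exam 86 × 0.09 = 7.74
  Essays 90.5 × 0.19 = 17.195
Sum = 83.993
83.993 ≥ 83 → Exceeds

Exceeds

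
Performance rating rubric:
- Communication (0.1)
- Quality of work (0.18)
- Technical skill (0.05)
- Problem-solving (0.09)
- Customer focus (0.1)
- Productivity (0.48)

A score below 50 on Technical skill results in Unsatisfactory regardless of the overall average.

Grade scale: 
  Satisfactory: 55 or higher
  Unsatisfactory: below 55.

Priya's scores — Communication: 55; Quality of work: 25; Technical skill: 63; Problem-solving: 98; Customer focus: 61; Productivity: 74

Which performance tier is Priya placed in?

Technical skill score 63 ≥ 50: minimum met.
Weighted total:
  Communication 55 × 0.1 = 5.5
  Quality of work 25 × 0.18 = 4.5
  Technical skill 63 × 0.05 = 3.15
  Problem-solving 98 × 0.09 = 8.82
  Customer focus 61 × 0.1 = 6.1
  Productivity 74 × 0.48 = 35.52
Sum = 63.59
63.59 ≥ 55 → Satisfactory

Satisfactory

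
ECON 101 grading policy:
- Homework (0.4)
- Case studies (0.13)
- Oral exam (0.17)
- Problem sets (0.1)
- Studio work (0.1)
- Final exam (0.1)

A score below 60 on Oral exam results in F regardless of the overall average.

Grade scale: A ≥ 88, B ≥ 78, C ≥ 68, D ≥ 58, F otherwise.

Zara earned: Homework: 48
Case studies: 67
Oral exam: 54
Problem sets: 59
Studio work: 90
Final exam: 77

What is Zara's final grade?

F

Oral exam score 54 < 60: minimum not met.
Weighted total:
  Homework 48 × 0.4 = 19.2
  Case studies 67 × 0.13 = 8.71
  Oral exam 54 × 0.17 = 9.18
  Problem sets 59 × 0.1 = 5.9
  Studio work 90 × 0.1 = 9
  Final exam 77 × 0.1 = 7.7
Sum = 59.69
Because the Oral exam minimum was not met, the result is F.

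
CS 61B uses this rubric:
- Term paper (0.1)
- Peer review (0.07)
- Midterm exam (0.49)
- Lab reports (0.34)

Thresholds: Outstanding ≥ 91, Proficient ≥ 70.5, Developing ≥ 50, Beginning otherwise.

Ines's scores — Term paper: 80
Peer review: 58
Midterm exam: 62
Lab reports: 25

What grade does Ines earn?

Developing

Weighted total:
  Term paper 80 × 0.1 = 8
  Peer review 58 × 0.07 = 4.06
  Midterm exam 62 × 0.49 = 30.38
  Lab reports 25 × 0.34 = 8.5
Sum = 50.94
50.94 is ≥ 50 and < 70.5 → Developing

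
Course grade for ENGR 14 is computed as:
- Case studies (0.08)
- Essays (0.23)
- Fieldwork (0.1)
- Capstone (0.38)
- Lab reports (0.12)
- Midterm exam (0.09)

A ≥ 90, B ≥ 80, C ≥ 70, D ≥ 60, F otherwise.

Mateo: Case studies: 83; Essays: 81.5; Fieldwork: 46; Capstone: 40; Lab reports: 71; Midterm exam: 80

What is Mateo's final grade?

Weighted total:
  Case studies 83 × 0.08 = 6.64
  Essays 81.5 × 0.23 = 18.745
  Fieldwork 46 × 0.1 = 4.6
  Capstone 40 × 0.38 = 15.2
  Lab reports 71 × 0.12 = 8.52
  Midterm exam 80 × 0.09 = 7.2
Sum = 60.905
60.905 is ≥ 60 and < 70 → D

D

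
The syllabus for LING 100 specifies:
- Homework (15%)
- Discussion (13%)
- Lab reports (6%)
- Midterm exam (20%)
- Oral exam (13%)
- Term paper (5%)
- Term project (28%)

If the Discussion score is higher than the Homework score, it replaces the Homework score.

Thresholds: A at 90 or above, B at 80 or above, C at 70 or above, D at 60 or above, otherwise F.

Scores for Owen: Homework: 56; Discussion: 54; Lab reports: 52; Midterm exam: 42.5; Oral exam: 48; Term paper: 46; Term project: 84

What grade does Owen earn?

Discussion (54) ≤ Homework (56), so Homework stays at 56.
Weighted total:
  Homework 56 × 0.15 = 8.4
  Discussion 54 × 0.13 = 7.02
  Lab reports 52 × 0.06 = 3.12
  Midterm exam 42.5 × 0.2 = 8.5
  Oral exam 48 × 0.13 = 6.24
  Term paper 46 × 0.05 = 2.3
  Term project 84 × 0.28 = 23.52
Sum = 59.1
59.1 < 60 → F

F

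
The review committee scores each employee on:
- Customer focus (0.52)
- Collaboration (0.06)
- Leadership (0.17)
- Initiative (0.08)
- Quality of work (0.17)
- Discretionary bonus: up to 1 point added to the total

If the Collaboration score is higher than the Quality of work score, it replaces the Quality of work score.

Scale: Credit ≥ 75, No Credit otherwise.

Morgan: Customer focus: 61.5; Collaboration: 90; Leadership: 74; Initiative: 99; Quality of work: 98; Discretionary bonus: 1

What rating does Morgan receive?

Credit

Collaboration (90) ≤ Quality of work (98), so Quality of work stays at 98.
Weighted total:
  Customer focus 61.5 × 0.52 = 31.98
  Collaboration 90 × 0.06 = 5.4
  Leadership 74 × 0.17 = 12.58
  Initiative 99 × 0.08 = 7.92
  Quality of work 98 × 0.17 = 16.66
Sum = 74.54
Discretionary bonus: 74.54 + 1 = 75.54
75.54 ≥ 75 → Credit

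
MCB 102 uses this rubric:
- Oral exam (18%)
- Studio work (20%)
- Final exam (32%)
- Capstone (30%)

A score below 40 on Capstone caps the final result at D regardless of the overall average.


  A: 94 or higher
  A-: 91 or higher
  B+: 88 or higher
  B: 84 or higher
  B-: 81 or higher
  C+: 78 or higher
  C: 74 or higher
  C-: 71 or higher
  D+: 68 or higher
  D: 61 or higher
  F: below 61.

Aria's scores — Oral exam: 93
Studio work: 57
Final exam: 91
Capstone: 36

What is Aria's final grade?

D

Capstone score 36 < 40: minimum not met.
Weighted total:
  Oral exam 93 × 0.18 = 16.74
  Studio work 57 × 0.2 = 11.4
  Final exam 91 × 0.32 = 29.12
  Capstone 36 × 0.3 = 10.8
Sum = 68.06
68.06 would be D+; cap at D applies → D.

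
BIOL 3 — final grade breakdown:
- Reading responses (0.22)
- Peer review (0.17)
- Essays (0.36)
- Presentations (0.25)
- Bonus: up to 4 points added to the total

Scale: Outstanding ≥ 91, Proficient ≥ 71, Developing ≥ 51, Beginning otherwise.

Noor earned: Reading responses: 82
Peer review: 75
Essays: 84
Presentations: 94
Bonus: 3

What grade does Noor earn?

Weighted total:
  Reading responses 82 × 0.22 = 18.04
  Peer review 75 × 0.17 = 12.75
  Essays 84 × 0.36 = 30.24
  Presentations 94 × 0.25 = 23.5
Sum = 84.53
Bonus: 84.53 + 3 = 87.53
87.53 is ≥ 71 and < 91 → Proficient

Proficient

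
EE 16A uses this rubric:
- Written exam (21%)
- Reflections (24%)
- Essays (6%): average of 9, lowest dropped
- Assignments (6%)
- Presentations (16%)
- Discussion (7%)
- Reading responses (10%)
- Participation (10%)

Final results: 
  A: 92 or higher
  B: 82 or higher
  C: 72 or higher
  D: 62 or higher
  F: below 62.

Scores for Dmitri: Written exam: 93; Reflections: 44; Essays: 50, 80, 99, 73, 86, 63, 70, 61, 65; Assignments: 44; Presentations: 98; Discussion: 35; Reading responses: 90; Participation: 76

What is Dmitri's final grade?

Essays: drop 50 → average of remaining 8 = 597/8 = 74.625
Weighted total:
  Written exam 93 × 0.21 = 19.53
  Reflections 44 × 0.24 = 10.56
  Essays 74.625 × 0.06 = 4.4775
  Assignments 44 × 0.06 = 2.64
  Presentations 98 × 0.16 = 15.68
  Discussion 35 × 0.07 = 2.45
  Reading responses 90 × 0.1 = 9
  Participation 76 × 0.1 = 7.6
Sum = 71.9375
71.9375 is ≥ 62 and < 72 → D

D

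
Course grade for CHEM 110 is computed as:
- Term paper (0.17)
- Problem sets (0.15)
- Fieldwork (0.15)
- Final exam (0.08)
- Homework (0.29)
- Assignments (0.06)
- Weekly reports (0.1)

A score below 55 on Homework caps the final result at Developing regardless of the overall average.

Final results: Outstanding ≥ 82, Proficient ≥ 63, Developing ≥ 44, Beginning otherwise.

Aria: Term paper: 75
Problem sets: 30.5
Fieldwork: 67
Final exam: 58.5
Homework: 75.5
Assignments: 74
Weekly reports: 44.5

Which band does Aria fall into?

Homework score 75.5 ≥ 55: minimum met.
Weighted total:
  Term paper 75 × 0.17 = 12.75
  Problem sets 30.5 × 0.15 = 4.575
  Fieldwork 67 × 0.15 = 10.05
  Final exam 58.5 × 0.08 = 4.68
  Homework 75.5 × 0.29 = 21.895
  Assignments 74 × 0.06 = 4.44
  Weekly reports 44.5 × 0.1 = 4.45
Sum = 62.84
62.84 is ≥ 44 and < 63 → Developing

Developing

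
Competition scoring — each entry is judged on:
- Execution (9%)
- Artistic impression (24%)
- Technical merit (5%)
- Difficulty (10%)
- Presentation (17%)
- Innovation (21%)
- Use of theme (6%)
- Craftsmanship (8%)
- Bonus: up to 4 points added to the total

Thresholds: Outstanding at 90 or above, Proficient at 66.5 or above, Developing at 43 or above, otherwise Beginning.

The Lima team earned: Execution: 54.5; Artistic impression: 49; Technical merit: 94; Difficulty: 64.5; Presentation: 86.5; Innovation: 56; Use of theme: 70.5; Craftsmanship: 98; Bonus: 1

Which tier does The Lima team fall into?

Proficient

Weighted total:
  Execution 54.5 × 0.09 = 4.905
  Artistic impression 49 × 0.24 = 11.76
  Technical merit 94 × 0.05 = 4.7
  Difficulty 64.5 × 0.1 = 6.45
  Presentation 86.5 × 0.17 = 14.705
  Innovation 56 × 0.21 = 11.76
  Use of theme 70.5 × 0.06 = 4.23
  Craftsmanship 98 × 0.08 = 7.84
Sum = 66.35
Bonus: 66.35 + 1 = 67.35
67.35 is ≥ 66.5 and < 90 → Proficient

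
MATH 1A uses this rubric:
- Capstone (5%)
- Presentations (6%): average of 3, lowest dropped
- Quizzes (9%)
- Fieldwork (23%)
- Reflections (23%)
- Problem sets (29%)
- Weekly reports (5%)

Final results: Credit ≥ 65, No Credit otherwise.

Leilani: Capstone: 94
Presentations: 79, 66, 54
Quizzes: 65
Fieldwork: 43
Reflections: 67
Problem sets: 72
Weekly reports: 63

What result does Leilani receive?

No Credit

Presentations: drop 54 → average of remaining 2 = 145/2 = 72.5
Weighted total:
  Capstone 94 × 0.05 = 4.7
  Presentations 72.5 × 0.06 = 4.35
  Quizzes 65 × 0.09 = 5.85
  Fieldwork 43 × 0.23 = 9.89
  Reflections 67 × 0.23 = 15.41
  Problem sets 72 × 0.29 = 20.88
  Weekly reports 63 × 0.05 = 3.15
Sum = 64.23
64.23 < 65 → No Credit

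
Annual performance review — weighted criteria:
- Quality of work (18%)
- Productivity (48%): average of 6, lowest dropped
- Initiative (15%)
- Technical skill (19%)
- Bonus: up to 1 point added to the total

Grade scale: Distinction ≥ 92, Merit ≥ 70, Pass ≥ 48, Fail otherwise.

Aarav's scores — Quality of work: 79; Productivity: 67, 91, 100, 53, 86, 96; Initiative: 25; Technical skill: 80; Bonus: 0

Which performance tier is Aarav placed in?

Merit

Productivity: drop 53 → average of remaining 5 = 440/5 = 88
Weighted total:
  Quality of work 79 × 0.18 = 14.22
  Productivity 88 × 0.48 = 42.24
  Initiative 25 × 0.15 = 3.75
  Technical skill 80 × 0.19 = 15.2
Sum = 75.41
Bonus: 75.41 + 0 = 75.41
75.41 is ≥ 70 and < 92 → Merit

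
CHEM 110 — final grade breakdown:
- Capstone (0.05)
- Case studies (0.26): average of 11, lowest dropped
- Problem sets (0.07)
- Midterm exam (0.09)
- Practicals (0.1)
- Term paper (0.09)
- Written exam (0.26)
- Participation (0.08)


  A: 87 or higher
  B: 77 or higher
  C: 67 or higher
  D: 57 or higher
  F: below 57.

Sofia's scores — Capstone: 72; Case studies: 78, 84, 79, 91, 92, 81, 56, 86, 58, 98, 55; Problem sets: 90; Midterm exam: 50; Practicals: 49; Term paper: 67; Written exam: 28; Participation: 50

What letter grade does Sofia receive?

D

Case studies: drop 55 → average of remaining 10 = 803/10 = 80.3
Weighted total:
  Capstone 72 × 0.05 = 3.6
  Case studies 80.3 × 0.26 = 20.878
  Problem sets 90 × 0.07 = 6.3
  Midterm exam 50 × 0.09 = 4.5
  Practicals 49 × 0.1 = 4.9
  Term paper 67 × 0.09 = 6.03
  Written exam 28 × 0.26 = 7.28
  Participation 50 × 0.08 = 4
Sum = 57.488
57.488 is ≥ 57 and < 67 → D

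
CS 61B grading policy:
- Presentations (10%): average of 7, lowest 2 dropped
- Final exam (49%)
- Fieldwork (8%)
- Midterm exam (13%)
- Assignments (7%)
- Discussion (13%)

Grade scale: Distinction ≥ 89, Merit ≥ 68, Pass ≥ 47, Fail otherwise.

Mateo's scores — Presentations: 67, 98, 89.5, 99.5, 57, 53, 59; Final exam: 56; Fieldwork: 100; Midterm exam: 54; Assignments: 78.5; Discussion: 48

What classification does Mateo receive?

Pass

Presentations: drop 53, 57 → average of remaining 5 = 413/5 = 82.6
Weighted total:
  Presentations 82.6 × 0.1 = 8.26
  Final exam 56 × 0.49 = 27.44
  Fieldwork 100 × 0.08 = 8
  Midterm exam 54 × 0.13 = 7.02
  Assignments 78.5 × 0.07 = 5.495
  Discussion 48 × 0.13 = 6.24
Sum = 62.455
62.455 is ≥ 47 and < 68 → Pass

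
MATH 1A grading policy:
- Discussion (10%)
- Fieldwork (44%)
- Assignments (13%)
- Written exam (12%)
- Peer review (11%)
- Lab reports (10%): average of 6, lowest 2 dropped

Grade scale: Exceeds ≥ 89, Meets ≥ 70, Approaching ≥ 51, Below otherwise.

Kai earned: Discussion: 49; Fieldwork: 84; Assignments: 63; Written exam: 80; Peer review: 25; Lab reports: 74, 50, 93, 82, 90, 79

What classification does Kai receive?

Meets

Lab reports: drop 50, 74 → average of remaining 4 = 344/4 = 86
Weighted total:
  Discussion 49 × 0.1 = 4.9
  Fieldwork 84 × 0.44 = 36.96
  Assignments 63 × 0.13 = 8.19
  Written exam 80 × 0.12 = 9.6
  Peer review 25 × 0.11 = 2.75
  Lab reports 86 × 0.1 = 8.6
Sum = 71
71 is ≥ 70 and < 89 → Meets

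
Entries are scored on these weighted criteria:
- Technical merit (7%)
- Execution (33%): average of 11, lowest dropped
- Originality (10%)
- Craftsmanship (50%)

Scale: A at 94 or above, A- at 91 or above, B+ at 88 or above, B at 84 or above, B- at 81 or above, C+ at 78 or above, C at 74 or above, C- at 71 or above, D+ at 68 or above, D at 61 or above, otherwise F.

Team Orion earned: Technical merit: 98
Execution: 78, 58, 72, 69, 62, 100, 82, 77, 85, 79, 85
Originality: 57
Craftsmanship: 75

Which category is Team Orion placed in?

C

Execution: drop 58 → average of remaining 10 = 789/10 = 78.9
Weighted total:
  Technical merit 98 × 0.07 = 6.86
  Execution 78.9 × 0.33 = 26.037
  Originality 57 × 0.1 = 5.7
  Craftsmanship 75 × 0.5 = 37.5
Sum = 76.097
76.097 is ≥ 74 and < 78 → C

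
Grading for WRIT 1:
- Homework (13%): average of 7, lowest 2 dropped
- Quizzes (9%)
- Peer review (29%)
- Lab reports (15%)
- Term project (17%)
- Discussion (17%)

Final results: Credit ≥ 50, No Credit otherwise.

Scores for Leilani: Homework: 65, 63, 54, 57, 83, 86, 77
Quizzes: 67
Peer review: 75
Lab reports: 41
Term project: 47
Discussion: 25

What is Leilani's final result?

Homework: drop 54, 57 → average of remaining 5 = 374/5 = 74.8
Weighted total:
  Homework 74.8 × 0.13 = 9.724
  Quizzes 67 × 0.09 = 6.03
  Peer review 75 × 0.29 = 21.75
  Lab reports 41 × 0.15 = 6.15
  Term project 47 × 0.17 = 7.99
  Discussion 25 × 0.17 = 4.25
Sum = 55.894
55.894 ≥ 50 → Credit

Credit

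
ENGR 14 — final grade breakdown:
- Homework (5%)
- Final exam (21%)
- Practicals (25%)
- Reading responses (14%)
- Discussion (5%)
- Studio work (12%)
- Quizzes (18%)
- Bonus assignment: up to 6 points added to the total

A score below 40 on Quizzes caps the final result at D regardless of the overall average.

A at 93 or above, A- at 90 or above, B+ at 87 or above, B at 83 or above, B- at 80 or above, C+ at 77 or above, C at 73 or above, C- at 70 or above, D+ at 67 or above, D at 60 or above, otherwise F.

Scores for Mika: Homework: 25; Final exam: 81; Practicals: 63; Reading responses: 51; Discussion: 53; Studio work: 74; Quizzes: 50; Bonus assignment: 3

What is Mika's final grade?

D

Quizzes score 50 ≥ 40: minimum met.
Weighted total:
  Homework 25 × 0.05 = 1.25
  Final exam 81 × 0.21 = 17.01
  Practicals 63 × 0.25 = 15.75
  Reading responses 51 × 0.14 = 7.14
  Discussion 53 × 0.05 = 2.65
  Studio work 74 × 0.12 = 8.88
  Quizzes 50 × 0.18 = 9
Sum = 61.68
Bonus assignment: 61.68 + 3 = 64.68
64.68 is ≥ 60 and < 67 → D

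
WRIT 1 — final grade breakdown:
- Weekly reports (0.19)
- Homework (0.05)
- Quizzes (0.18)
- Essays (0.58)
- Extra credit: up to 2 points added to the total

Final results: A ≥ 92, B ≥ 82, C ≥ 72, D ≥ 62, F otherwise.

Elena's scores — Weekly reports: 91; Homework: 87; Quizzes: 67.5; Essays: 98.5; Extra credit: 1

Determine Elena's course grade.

Weighted total:
  Weekly reports 91 × 0.19 = 17.29
  Homework 87 × 0.05 = 4.35
  Quizzes 67.5 × 0.18 = 12.15
  Essays 98.5 × 0.58 = 57.13
Sum = 90.92
Extra credit: 90.92 + 1 = 91.92
91.92 is ≥ 82 and < 92 → B

B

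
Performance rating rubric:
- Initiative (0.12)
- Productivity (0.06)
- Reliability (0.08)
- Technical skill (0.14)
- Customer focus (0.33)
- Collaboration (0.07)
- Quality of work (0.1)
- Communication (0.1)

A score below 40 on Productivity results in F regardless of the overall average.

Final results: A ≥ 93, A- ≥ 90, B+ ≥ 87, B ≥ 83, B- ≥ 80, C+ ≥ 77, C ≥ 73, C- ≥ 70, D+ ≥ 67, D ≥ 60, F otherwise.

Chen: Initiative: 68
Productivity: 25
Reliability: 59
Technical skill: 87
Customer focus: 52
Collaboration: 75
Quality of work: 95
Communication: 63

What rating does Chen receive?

F

Productivity score 25 < 40: minimum not met.
Weighted total:
  Initiative 68 × 0.12 = 8.16
  Productivity 25 × 0.06 = 1.5
  Reliability 59 × 0.08 = 4.72
  Technical skill 87 × 0.14 = 12.18
  Customer focus 52 × 0.33 = 17.16
  Collaboration 75 × 0.07 = 5.25
  Quality of work 95 × 0.1 = 9.5
  Communication 63 × 0.1 = 6.3
Sum = 64.77
Because the Productivity minimum was not met, the result is F.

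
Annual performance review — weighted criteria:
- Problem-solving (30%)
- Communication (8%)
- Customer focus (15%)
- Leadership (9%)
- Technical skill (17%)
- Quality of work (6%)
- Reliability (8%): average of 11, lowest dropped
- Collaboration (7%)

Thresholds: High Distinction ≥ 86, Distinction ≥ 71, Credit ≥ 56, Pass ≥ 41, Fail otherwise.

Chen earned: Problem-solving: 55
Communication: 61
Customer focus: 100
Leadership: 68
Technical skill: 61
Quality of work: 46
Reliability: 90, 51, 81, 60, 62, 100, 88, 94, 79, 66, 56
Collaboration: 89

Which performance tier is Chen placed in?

Reliability: drop 51 → average of remaining 10 = 776/10 = 77.6
Weighted total:
  Problem-solving 55 × 0.3 = 16.5
  Communication 61 × 0.08 = 4.88
  Customer focus 100 × 0.15 = 15
  Leadership 68 × 0.09 = 6.12
  Technical skill 61 × 0.17 = 10.37
  Quality of work 46 × 0.06 = 2.76
  Reliability 77.6 × 0.08 = 6.208
  Collaboration 89 × 0.07 = 6.23
Sum = 68.068
68.068 is ≥ 56 and < 71 → Credit

Credit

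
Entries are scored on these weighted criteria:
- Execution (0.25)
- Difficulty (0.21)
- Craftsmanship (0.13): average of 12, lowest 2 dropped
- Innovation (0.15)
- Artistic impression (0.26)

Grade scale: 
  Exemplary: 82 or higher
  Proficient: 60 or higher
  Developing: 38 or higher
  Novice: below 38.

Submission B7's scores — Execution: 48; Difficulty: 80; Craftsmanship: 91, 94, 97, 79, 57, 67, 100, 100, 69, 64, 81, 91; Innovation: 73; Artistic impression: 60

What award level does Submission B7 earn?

Proficient

Craftsmanship: drop 57, 64 → average of remaining 10 = 869/10 = 86.9
Weighted total:
  Execution 48 × 0.25 = 12
  Difficulty 80 × 0.21 = 16.8
  Craftsmanship 86.9 × 0.13 = 11.297
  Innovation 73 × 0.15 = 10.95
  Artistic impression 60 × 0.26 = 15.6
Sum = 66.647
66.647 is ≥ 60 and < 82 → Proficient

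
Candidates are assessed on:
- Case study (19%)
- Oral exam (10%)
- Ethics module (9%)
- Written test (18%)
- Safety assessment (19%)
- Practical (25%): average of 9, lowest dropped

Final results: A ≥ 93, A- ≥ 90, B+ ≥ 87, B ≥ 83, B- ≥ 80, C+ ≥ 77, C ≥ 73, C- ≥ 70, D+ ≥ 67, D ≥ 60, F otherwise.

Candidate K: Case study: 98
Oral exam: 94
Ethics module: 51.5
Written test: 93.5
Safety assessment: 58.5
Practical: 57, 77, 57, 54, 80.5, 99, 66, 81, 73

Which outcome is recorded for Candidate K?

C+

Practical: drop 54 → average of remaining 8 = 590.5/8 = 73.8125
Weighted total:
  Case study 98 × 0.19 = 18.62
  Oral exam 94 × 0.1 = 9.4
  Ethics module 51.5 × 0.09 = 4.635
  Written test 93.5 × 0.18 = 16.83
  Safety assessment 58.5 × 0.19 = 11.115
  Practical 73.8125 × 0.25 = 18.453125
Sum = 79.053125
79.053125 is ≥ 77 and < 80 → C+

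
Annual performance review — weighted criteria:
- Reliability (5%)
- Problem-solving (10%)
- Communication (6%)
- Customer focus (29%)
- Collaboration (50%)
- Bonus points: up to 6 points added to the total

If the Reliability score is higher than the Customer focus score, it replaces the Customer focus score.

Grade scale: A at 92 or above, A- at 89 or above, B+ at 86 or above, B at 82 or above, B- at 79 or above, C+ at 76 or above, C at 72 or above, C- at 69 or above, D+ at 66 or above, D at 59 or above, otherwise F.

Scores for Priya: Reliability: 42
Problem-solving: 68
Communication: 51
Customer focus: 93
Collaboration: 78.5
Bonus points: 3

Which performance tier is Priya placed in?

B-

Reliability (42) ≤ Customer focus (93), so Customer focus stays at 93.
Weighted total:
  Reliability 42 × 0.05 = 2.1
  Problem-solving 68 × 0.1 = 6.8
  Communication 51 × 0.06 = 3.06
  Customer focus 93 × 0.29 = 26.97
  Collaboration 78.5 × 0.5 = 39.25
Sum = 78.18
Bonus points: 78.18 + 3 = 81.18
81.18 is ≥ 79 and < 82 → B-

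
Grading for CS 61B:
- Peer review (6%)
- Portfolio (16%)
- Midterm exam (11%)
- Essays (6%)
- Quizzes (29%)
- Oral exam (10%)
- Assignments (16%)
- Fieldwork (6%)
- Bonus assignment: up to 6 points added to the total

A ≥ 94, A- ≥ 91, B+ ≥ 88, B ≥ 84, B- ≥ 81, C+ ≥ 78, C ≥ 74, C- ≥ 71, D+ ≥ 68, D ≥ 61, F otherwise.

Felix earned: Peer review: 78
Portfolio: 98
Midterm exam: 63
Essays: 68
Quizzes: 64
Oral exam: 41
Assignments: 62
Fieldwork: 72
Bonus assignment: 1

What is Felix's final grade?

Weighted total:
  Peer review 78 × 0.06 = 4.68
  Portfolio 98 × 0.16 = 15.68
  Midterm exam 63 × 0.11 = 6.93
  Essays 68 × 0.06 = 4.08
  Quizzes 64 × 0.29 = 18.56
  Oral exam 41 × 0.1 = 4.1
  Assignments 62 × 0.16 = 9.92
  Fieldwork 72 × 0.06 = 4.32
Sum = 68.27
Bonus assignment: 68.27 + 1 = 69.27
69.27 is ≥ 68 and < 71 → D+

D+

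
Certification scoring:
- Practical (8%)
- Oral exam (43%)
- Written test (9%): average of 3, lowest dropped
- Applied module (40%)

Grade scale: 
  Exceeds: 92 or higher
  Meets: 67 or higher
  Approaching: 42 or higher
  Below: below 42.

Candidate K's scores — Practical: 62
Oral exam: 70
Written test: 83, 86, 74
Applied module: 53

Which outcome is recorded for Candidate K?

Written test: drop 74 → average of remaining 2 = 169/2 = 84.5
Weighted total:
  Practical 62 × 0.08 = 4.96
  Oral exam 70 × 0.43 = 30.1
  Written test 84.5 × 0.09 = 7.605
  Applied module 53 × 0.4 = 21.2
Sum = 63.865
63.865 is ≥ 42 and < 67 → Approaching

Approaching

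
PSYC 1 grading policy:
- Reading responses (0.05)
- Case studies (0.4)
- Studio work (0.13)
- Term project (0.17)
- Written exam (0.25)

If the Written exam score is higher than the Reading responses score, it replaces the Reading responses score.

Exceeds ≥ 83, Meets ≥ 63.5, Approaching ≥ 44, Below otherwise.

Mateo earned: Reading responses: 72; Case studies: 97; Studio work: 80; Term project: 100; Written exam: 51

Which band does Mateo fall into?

Meets

Written exam (51) ≤ Reading responses (72), so Reading responses stays at 72.
Weighted total:
  Reading responses 72 × 0.05 = 3.6
  Case studies 97 × 0.4 = 38.8
  Studio work 80 × 0.13 = 10.4
  Term project 100 × 0.17 = 17
  Written exam 51 × 0.25 = 12.75
Sum = 82.55
82.55 is ≥ 63.5 and < 83 → Meets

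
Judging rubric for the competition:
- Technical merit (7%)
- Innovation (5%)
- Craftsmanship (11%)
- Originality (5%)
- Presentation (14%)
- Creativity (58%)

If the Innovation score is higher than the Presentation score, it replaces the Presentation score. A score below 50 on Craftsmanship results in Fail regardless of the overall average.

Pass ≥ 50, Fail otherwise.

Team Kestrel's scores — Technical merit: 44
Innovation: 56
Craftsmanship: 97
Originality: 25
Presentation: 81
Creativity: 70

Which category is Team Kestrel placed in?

Pass

Innovation (56) ≤ Presentation (81), so Presentation stays at 81.
Craftsmanship score 97 ≥ 50: minimum met.
Weighted total:
  Technical merit 44 × 0.07 = 3.08
  Innovation 56 × 0.05 = 2.8
  Craftsmanship 97 × 0.11 = 10.67
  Originality 25 × 0.05 = 1.25
  Presentation 81 × 0.14 = 11.34
  Creativity 70 × 0.58 = 40.6
Sum = 69.74
69.74 ≥ 50 → Pass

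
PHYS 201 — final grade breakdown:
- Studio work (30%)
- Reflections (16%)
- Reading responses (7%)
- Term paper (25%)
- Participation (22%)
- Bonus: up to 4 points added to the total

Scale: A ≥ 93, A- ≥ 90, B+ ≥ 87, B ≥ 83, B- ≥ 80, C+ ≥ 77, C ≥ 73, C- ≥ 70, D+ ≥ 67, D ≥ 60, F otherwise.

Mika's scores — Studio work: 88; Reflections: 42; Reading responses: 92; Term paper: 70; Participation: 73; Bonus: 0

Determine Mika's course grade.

Weighted total:
  Studio work 88 × 0.3 = 26.4
  Reflections 42 × 0.16 = 6.72
  Reading responses 92 × 0.07 = 6.44
  Term paper 70 × 0.25 = 17.5
  Participation 73 × 0.22 = 16.06
Sum = 73.12
Bonus: 73.12 + 0 = 73.12
73.12 is ≥ 73 and < 77 → C

C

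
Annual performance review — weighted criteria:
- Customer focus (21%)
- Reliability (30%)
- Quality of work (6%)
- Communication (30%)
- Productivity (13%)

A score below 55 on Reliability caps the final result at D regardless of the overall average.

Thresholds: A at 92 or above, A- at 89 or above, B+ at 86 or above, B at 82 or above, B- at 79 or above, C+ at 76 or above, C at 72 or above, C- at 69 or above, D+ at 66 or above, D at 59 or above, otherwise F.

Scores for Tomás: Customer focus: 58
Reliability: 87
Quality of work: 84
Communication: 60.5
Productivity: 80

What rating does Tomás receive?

Reliability score 87 ≥ 55: minimum met.
Weighted total:
  Customer focus 58 × 0.21 = 12.18
  Reliability 87 × 0.3 = 26.1
  Quality of work 84 × 0.06 = 5.04
  Communication 60.5 × 0.3 = 18.15
  Productivity 80 × 0.13 = 10.4
Sum = 71.87
71.87 is ≥ 69 and < 72 → C-

C-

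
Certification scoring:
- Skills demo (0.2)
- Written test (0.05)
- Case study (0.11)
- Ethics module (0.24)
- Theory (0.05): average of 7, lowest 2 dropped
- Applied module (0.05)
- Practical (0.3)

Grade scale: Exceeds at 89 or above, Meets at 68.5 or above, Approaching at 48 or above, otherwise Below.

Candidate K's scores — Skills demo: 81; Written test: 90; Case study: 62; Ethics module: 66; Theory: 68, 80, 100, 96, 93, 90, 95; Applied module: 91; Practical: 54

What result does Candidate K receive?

Meets

Theory: drop 68, 80 → average of remaining 5 = 474/5 = 94.8
Weighted total:
  Skills demo 81 × 0.2 = 16.2
  Written test 90 × 0.05 = 4.5
  Case study 62 × 0.11 = 6.82
  Ethics module 66 × 0.24 = 15.84
  Theory 94.8 × 0.05 = 4.74
  Applied module 91 × 0.05 = 4.55
  Practical 54 × 0.3 = 16.2
Sum = 68.85
68.85 is ≥ 68.5 and < 89 → Meets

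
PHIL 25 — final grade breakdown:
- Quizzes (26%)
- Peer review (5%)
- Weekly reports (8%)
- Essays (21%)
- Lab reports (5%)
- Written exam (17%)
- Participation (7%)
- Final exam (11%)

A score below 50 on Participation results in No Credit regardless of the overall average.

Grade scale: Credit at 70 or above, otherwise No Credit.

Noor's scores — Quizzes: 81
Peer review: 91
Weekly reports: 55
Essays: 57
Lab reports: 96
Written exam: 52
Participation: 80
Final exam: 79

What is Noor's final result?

Participation score 80 ≥ 50: minimum met.
Weighted total:
  Quizzes 81 × 0.26 = 21.06
  Peer review 91 × 0.05 = 4.55
  Weekly reports 55 × 0.08 = 4.4
  Essays 57 × 0.21 = 11.97
  Lab reports 96 × 0.05 = 4.8
  Written exam 52 × 0.17 = 8.84
  Participation 80 × 0.07 = 5.6
  Final exam 79 × 0.11 = 8.69
Sum = 69.91
69.91 < 70 → No Credit

No Credit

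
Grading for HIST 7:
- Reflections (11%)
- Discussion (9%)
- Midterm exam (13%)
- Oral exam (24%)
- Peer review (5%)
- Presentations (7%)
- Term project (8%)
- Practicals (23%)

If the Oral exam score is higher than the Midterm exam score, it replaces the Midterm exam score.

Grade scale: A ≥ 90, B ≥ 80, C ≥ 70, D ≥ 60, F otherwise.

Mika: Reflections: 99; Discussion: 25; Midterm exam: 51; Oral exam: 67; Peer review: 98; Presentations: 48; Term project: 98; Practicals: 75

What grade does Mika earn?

Oral exam (67) > Midterm exam (51), so Midterm exam counts as 67.
Weighted total:
  Reflections 99 × 0.11 = 10.89
  Discussion 25 × 0.09 = 2.25
  Midterm exam 67 × 0.13 = 8.71
  Oral exam 67 × 0.24 = 16.08
  Peer review 98 × 0.05 = 4.9
  Presentations 48 × 0.07 = 3.36
  Term project 98 × 0.08 = 7.84
  Practicals 75 × 0.23 = 17.25
Sum = 71.28
71.28 is ≥ 70 and < 80 → C

C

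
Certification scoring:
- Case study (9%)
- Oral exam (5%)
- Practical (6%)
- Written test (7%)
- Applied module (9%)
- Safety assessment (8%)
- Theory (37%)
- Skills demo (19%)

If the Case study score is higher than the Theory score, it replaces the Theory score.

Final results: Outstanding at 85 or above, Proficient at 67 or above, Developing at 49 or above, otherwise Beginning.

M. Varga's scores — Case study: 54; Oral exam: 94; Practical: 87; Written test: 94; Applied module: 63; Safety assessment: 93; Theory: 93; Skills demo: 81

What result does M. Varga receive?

Case study (54) ≤ Theory (93), so Theory stays at 93.
Weighted total:
  Case study 54 × 0.09 = 4.86
  Oral exam 94 × 0.05 = 4.7
  Practical 87 × 0.06 = 5.22
  Written test 94 × 0.07 = 6.58
  Applied module 63 × 0.09 = 5.67
  Safety assessment 93 × 0.08 = 7.44
  Theory 93 × 0.37 = 34.41
  Skills demo 81 × 0.19 = 15.39
Sum = 84.27
84.27 is ≥ 67 and < 85 → Proficient

Proficient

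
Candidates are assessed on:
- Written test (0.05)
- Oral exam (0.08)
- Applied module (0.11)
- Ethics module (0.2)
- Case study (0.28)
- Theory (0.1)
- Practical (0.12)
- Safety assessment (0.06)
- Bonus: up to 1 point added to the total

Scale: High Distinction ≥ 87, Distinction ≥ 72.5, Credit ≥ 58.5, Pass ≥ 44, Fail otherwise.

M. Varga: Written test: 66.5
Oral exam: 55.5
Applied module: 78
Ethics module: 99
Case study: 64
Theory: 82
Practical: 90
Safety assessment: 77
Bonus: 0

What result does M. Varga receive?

Weighted total:
  Written test 66.5 × 0.05 = 3.325
  Oral exam 55.5 × 0.08 = 4.44
  Applied module 78 × 0.11 = 8.58
  Ethics module 99 × 0.2 = 19.8
  Case study 64 × 0.28 = 17.92
  Theory 82 × 0.1 = 8.2
  Practical 90 × 0.12 = 10.8
  Safety assessment 77 × 0.06 = 4.62
Sum = 77.685
Bonus: 77.685 + 0 = 77.685
77.685 is ≥ 72.5 and < 87 → Distinction

Distinction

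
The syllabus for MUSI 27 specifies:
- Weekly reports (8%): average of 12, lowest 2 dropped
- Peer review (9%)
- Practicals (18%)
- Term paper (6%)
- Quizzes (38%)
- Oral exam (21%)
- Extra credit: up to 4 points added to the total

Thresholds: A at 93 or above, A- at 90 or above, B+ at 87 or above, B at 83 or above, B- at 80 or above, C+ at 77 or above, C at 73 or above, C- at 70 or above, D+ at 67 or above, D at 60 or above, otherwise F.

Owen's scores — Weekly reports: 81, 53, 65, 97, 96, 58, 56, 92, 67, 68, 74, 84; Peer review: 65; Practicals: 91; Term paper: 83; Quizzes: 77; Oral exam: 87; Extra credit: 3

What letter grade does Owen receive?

B

Weekly reports: drop 53, 56 → average of remaining 10 = 782/10 = 78.2
Weighted total:
  Weekly reports 78.2 × 0.08 = 6.256
  Peer review 65 × 0.09 = 5.85
  Practicals 91 × 0.18 = 16.38
  Term paper 83 × 0.06 = 4.98
  Quizzes 77 × 0.38 = 29.26
  Oral exam 87 × 0.21 = 18.27
Sum = 80.996
Extra credit: 80.996 + 3 = 83.996
83.996 is ≥ 83 and < 87 → B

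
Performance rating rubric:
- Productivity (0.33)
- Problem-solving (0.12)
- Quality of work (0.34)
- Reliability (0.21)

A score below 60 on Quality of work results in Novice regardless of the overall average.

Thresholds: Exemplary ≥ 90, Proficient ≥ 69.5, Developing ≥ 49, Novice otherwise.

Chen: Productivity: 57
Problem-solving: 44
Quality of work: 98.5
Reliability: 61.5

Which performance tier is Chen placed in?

Quality of work score 98.5 ≥ 60: minimum met.
Weighted total:
  Productivity 57 × 0.33 = 18.81
  Problem-solving 44 × 0.12 = 5.28
  Quality of work 98.5 × 0.34 = 33.49
  Reliability 61.5 × 0.21 = 12.915
Sum = 70.495
70.495 is ≥ 69.5 and < 90 → Proficient

Proficient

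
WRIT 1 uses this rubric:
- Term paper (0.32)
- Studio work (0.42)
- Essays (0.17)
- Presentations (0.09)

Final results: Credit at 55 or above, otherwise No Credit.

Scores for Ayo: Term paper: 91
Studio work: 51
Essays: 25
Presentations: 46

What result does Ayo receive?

Credit

Weighted total:
  Term paper 91 × 0.32 = 29.12
  Studio work 51 × 0.42 = 21.42
  Essays 25 × 0.17 = 4.25
  Presentations 46 × 0.09 = 4.14
Sum = 58.93
58.93 ≥ 55 → Credit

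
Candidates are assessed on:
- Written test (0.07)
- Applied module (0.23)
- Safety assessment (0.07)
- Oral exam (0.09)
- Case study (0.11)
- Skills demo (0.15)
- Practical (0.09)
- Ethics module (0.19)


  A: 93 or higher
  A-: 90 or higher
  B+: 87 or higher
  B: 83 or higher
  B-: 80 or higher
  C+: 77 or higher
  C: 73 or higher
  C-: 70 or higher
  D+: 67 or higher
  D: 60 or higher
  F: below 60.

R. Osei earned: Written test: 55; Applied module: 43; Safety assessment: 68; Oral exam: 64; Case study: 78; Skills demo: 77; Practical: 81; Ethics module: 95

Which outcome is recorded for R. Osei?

D+

Weighted total:
  Written test 55 × 0.07 = 3.85
  Applied module 43 × 0.23 = 9.89
  Safety assessment 68 × 0.07 = 4.76
  Oral exam 64 × 0.09 = 5.76
  Case study 78 × 0.11 = 8.58
  Skills demo 77 × 0.15 = 11.55
  Practical 81 × 0.09 = 7.29
  Ethics module 95 × 0.19 = 18.05
Sum = 69.73
69.73 is ≥ 67 and < 70 → D+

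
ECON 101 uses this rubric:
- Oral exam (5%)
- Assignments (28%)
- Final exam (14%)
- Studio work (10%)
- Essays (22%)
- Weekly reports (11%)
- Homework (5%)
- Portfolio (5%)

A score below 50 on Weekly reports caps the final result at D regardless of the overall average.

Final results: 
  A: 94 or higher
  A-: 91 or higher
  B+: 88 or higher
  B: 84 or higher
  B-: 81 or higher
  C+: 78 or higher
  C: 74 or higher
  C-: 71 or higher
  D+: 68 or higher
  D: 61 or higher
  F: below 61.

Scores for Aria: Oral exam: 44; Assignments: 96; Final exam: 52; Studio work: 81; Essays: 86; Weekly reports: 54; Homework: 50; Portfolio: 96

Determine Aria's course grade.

C

Weekly reports score 54 ≥ 50: minimum met.
Weighted total:
  Oral exam 44 × 0.05 = 2.2
  Assignments 96 × 0.28 = 26.88
  Final exam 52 × 0.14 = 7.28
  Studio work 81 × 0.1 = 8.1
  Essays 86 × 0.22 = 18.92
  Weekly reports 54 × 0.11 = 5.94
  Homework 50 × 0.05 = 2.5
  Portfolio 96 × 0.05 = 4.8
Sum = 76.62
76.62 is ≥ 74 and < 78 → C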